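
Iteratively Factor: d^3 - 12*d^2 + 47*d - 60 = (d - 5)*(d^2 - 7*d + 12) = (d - 5)*(d - 3)*(d - 4)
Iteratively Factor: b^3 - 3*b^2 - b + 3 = (b + 1)*(b^2 - 4*b + 3) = (b - 3)*(b + 1)*(b - 1)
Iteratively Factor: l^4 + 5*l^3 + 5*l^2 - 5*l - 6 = (l - 1)*(l^3 + 6*l^2 + 11*l + 6) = (l - 1)*(l + 3)*(l^2 + 3*l + 2) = (l - 1)*(l + 1)*(l + 3)*(l + 2)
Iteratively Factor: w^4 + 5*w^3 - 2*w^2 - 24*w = (w + 3)*(w^3 + 2*w^2 - 8*w) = (w - 2)*(w + 3)*(w^2 + 4*w) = w*(w - 2)*(w + 3)*(w + 4)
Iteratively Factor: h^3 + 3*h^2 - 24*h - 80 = (h - 5)*(h^2 + 8*h + 16) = (h - 5)*(h + 4)*(h + 4)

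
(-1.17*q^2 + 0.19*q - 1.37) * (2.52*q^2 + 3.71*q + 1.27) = -2.9484*q^4 - 3.8619*q^3 - 4.2334*q^2 - 4.8414*q - 1.7399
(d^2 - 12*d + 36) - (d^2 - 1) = 37 - 12*d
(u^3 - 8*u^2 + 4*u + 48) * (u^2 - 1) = u^5 - 8*u^4 + 3*u^3 + 56*u^2 - 4*u - 48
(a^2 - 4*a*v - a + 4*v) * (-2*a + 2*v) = -2*a^3 + 10*a^2*v + 2*a^2 - 8*a*v^2 - 10*a*v + 8*v^2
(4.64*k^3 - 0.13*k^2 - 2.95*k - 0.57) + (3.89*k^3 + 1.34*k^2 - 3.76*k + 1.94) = 8.53*k^3 + 1.21*k^2 - 6.71*k + 1.37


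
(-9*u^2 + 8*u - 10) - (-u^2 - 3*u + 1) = -8*u^2 + 11*u - 11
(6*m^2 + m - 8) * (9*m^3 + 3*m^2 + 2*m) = 54*m^5 + 27*m^4 - 57*m^3 - 22*m^2 - 16*m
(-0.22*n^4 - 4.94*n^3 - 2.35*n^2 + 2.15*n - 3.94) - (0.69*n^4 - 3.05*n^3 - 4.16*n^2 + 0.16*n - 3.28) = -0.91*n^4 - 1.89*n^3 + 1.81*n^2 + 1.99*n - 0.66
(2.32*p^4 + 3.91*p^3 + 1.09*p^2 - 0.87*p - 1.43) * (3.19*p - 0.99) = 7.4008*p^5 + 10.1761*p^4 - 0.3938*p^3 - 3.8544*p^2 - 3.7004*p + 1.4157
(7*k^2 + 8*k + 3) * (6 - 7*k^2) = -49*k^4 - 56*k^3 + 21*k^2 + 48*k + 18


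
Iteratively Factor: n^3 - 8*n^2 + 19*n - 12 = (n - 1)*(n^2 - 7*n + 12) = (n - 3)*(n - 1)*(n - 4)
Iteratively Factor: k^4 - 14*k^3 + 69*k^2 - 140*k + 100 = (k - 2)*(k^3 - 12*k^2 + 45*k - 50) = (k - 5)*(k - 2)*(k^2 - 7*k + 10) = (k - 5)*(k - 2)^2*(k - 5)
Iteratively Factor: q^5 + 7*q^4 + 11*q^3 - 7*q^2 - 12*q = (q)*(q^4 + 7*q^3 + 11*q^2 - 7*q - 12) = q*(q + 3)*(q^3 + 4*q^2 - q - 4) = q*(q + 1)*(q + 3)*(q^2 + 3*q - 4) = q*(q - 1)*(q + 1)*(q + 3)*(q + 4)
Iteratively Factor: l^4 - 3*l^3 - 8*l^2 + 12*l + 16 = (l + 2)*(l^3 - 5*l^2 + 2*l + 8) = (l - 4)*(l + 2)*(l^2 - l - 2) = (l - 4)*(l - 2)*(l + 2)*(l + 1)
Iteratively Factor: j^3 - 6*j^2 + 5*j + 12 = (j + 1)*(j^2 - 7*j + 12) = (j - 3)*(j + 1)*(j - 4)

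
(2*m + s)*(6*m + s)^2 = 72*m^3 + 60*m^2*s + 14*m*s^2 + s^3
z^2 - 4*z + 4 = (z - 2)^2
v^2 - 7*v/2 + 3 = (v - 2)*(v - 3/2)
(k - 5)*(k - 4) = k^2 - 9*k + 20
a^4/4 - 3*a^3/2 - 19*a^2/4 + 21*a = a*(a/4 + 1)*(a - 7)*(a - 3)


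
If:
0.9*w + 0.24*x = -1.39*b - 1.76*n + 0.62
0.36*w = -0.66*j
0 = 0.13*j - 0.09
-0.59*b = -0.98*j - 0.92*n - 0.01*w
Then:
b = 1.20536722038535 - 0.0952874158467115*x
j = 0.69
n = 0.0493450318023078 - 0.0611082340756085*x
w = -1.27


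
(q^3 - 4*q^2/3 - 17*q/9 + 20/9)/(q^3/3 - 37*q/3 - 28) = (-9*q^3 + 12*q^2 + 17*q - 20)/(3*(-q^3 + 37*q + 84))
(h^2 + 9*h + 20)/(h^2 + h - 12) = (h + 5)/(h - 3)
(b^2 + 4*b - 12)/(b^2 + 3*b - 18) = (b - 2)/(b - 3)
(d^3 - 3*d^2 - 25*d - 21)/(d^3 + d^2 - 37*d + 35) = (d^3 - 3*d^2 - 25*d - 21)/(d^3 + d^2 - 37*d + 35)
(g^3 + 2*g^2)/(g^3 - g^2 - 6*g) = g/(g - 3)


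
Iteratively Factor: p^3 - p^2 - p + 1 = (p - 1)*(p^2 - 1) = (p - 1)^2*(p + 1)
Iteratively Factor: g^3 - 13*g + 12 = (g - 3)*(g^2 + 3*g - 4) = (g - 3)*(g - 1)*(g + 4)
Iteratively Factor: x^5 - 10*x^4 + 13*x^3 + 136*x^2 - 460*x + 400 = (x - 5)*(x^4 - 5*x^3 - 12*x^2 + 76*x - 80) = (x - 5)*(x - 2)*(x^3 - 3*x^2 - 18*x + 40) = (x - 5)^2*(x - 2)*(x^2 + 2*x - 8) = (x - 5)^2*(x - 2)^2*(x + 4)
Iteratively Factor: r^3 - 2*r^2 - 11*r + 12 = (r - 1)*(r^2 - r - 12) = (r - 1)*(r + 3)*(r - 4)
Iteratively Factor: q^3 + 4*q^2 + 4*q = (q + 2)*(q^2 + 2*q) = q*(q + 2)*(q + 2)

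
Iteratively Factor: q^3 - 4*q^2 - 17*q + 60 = (q - 3)*(q^2 - q - 20) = (q - 3)*(q + 4)*(q - 5)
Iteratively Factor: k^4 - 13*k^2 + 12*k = (k - 1)*(k^3 + k^2 - 12*k) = (k - 3)*(k - 1)*(k^2 + 4*k) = k*(k - 3)*(k - 1)*(k + 4)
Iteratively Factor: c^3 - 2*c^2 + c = (c - 1)*(c^2 - c) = (c - 1)^2*(c)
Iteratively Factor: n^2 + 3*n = (n + 3)*(n)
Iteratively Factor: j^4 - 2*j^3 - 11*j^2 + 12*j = (j - 1)*(j^3 - j^2 - 12*j) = j*(j - 1)*(j^2 - j - 12) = j*(j - 4)*(j - 1)*(j + 3)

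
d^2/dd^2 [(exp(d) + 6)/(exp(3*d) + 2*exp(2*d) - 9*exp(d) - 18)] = 4*(exp(6*d) + 15*exp(5*d) + 43*exp(4*d) + 60*exp(3*d) + 216*exp(2*d) + 297*exp(d) - 162)*exp(d)/(exp(9*d) + 6*exp(8*d) - 15*exp(7*d) - 154*exp(6*d) - 81*exp(5*d) + 1242*exp(4*d) + 2187*exp(3*d) - 2430*exp(2*d) - 8748*exp(d) - 5832)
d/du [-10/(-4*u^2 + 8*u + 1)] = 80*(1 - u)/(-4*u^2 + 8*u + 1)^2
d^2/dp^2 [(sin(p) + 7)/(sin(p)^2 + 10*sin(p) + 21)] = (3*sin(p) + cos(p)^2 + 1)/(sin(p) + 3)^3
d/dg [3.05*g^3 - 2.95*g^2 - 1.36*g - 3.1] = 9.15*g^2 - 5.9*g - 1.36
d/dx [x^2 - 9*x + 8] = 2*x - 9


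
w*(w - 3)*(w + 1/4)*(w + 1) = w^4 - 7*w^3/4 - 7*w^2/2 - 3*w/4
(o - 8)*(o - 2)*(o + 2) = o^3 - 8*o^2 - 4*o + 32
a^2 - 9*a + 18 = (a - 6)*(a - 3)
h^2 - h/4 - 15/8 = (h - 3/2)*(h + 5/4)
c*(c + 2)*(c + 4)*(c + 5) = c^4 + 11*c^3 + 38*c^2 + 40*c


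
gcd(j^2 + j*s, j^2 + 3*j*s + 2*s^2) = j + s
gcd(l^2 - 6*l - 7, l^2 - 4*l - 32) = 1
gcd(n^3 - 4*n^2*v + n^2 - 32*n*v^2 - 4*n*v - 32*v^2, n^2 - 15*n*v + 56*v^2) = -n + 8*v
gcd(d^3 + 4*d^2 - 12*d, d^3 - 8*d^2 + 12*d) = d^2 - 2*d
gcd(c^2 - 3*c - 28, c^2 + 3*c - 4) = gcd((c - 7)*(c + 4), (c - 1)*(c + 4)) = c + 4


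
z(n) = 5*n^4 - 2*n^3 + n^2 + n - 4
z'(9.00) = 14113.00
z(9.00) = 31433.00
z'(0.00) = 1.00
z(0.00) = -4.00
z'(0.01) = 1.02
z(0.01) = -3.99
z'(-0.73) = -11.44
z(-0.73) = -2.00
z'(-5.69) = -3889.04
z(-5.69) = 5632.19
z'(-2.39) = -311.09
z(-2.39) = 189.77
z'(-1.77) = -132.24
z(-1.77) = 57.53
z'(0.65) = 5.26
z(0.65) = -2.58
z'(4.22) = 1405.62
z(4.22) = 1453.42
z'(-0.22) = 0.06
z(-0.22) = -4.14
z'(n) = 20*n^3 - 6*n^2 + 2*n + 1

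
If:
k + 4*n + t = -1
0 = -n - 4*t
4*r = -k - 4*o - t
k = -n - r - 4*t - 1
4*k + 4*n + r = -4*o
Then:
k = -28/73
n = -12/73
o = 205/292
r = -45/73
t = 3/73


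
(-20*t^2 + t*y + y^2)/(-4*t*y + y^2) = (5*t + y)/y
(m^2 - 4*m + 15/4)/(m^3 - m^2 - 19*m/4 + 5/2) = (2*m - 3)/(2*m^2 + 3*m - 2)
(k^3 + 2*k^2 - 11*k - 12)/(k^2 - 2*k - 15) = (-k^3 - 2*k^2 + 11*k + 12)/(-k^2 + 2*k + 15)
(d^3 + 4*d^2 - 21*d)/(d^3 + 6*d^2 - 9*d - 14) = d*(d - 3)/(d^2 - d - 2)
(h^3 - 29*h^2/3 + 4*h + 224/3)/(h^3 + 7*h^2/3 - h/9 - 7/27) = 9*(h^2 - 12*h + 32)/(9*h^2 - 1)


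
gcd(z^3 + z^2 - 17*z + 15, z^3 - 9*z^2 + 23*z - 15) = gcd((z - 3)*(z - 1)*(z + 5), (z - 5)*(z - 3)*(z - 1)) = z^2 - 4*z + 3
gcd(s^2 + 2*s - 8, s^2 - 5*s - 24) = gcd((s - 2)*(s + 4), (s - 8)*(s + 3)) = 1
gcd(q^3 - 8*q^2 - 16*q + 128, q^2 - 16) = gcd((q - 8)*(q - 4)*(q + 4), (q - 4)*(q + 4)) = q^2 - 16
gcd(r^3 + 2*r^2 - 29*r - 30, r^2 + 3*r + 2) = r + 1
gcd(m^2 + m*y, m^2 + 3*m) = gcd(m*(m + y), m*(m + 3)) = m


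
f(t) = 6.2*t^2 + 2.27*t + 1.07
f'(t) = 12.4*t + 2.27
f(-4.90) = 138.81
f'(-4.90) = -58.49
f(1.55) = 19.48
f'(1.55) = 21.49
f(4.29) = 124.91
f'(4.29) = 55.47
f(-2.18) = 25.59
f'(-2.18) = -24.76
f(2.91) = 60.18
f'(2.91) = 38.35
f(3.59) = 89.13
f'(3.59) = 46.79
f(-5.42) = 170.90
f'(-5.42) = -64.94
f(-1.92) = 19.57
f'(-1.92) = -21.54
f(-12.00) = 866.63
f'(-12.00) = -146.53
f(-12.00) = 866.63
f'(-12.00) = -146.53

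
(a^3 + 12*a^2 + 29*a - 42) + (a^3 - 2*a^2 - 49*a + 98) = 2*a^3 + 10*a^2 - 20*a + 56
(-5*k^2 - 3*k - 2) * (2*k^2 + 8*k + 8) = -10*k^4 - 46*k^3 - 68*k^2 - 40*k - 16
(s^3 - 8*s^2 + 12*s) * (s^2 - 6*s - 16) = s^5 - 14*s^4 + 44*s^3 + 56*s^2 - 192*s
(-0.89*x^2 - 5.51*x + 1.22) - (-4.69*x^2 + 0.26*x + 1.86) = 3.8*x^2 - 5.77*x - 0.64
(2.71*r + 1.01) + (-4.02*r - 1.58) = -1.31*r - 0.57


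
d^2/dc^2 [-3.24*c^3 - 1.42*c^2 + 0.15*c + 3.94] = -19.44*c - 2.84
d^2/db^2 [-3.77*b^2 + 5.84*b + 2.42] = -7.54000000000000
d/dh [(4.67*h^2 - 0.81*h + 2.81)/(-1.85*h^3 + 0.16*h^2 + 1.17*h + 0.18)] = (8.6395*h^4 - 2.997*h^3 + 21.189*h^2 + 0.782*h - 3.4335)/(3.4225*h^6 - 0.592*h^5 - 4.3034*h^4 - 0.2916*h^3 + 1.4265*h^2 + 0.4212*h + 0.0324)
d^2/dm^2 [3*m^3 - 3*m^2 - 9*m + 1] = 18*m - 6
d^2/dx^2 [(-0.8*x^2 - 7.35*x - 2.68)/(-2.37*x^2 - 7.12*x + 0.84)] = (55.56939*x^3 + 99.8755920000001*x^2 + 359.134632*x + 371.439392)/(13.312053*x^6 + 119.976984*x^5 + 346.282596*x^4 + 275.897152*x^3 - 122.733072*x^2 + 15.071616*x - 0.592704)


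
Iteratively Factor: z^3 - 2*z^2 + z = (z)*(z^2 - 2*z + 1) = z*(z - 1)*(z - 1)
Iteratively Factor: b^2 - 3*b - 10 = (b - 5)*(b + 2)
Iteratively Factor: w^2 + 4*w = (w + 4)*(w)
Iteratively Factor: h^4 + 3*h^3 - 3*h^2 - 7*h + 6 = (h + 3)*(h^3 - 3*h + 2) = (h + 2)*(h + 3)*(h^2 - 2*h + 1) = (h - 1)*(h + 2)*(h + 3)*(h - 1)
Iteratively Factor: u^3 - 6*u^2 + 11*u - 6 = (u - 3)*(u^2 - 3*u + 2) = (u - 3)*(u - 1)*(u - 2)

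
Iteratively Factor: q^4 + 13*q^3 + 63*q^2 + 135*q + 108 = (q + 3)*(q^3 + 10*q^2 + 33*q + 36) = (q + 3)*(q + 4)*(q^2 + 6*q + 9) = (q + 3)^2*(q + 4)*(q + 3)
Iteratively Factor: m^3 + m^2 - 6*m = (m)*(m^2 + m - 6) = m*(m - 2)*(m + 3)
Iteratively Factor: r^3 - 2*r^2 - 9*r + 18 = (r + 3)*(r^2 - 5*r + 6) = (r - 2)*(r + 3)*(r - 3)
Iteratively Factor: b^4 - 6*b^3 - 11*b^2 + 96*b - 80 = (b - 5)*(b^3 - b^2 - 16*b + 16) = (b - 5)*(b - 4)*(b^2 + 3*b - 4) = (b - 5)*(b - 4)*(b - 1)*(b + 4)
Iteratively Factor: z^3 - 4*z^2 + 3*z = (z - 3)*(z^2 - z) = z*(z - 3)*(z - 1)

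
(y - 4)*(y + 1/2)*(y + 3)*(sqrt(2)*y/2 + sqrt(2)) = sqrt(2)*y^4/2 + 3*sqrt(2)*y^3/4 - 27*sqrt(2)*y^2/4 - 31*sqrt(2)*y/2 - 6*sqrt(2)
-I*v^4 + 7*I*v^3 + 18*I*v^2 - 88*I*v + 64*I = (v - 8)*(v - 2)*(v + 4)*(-I*v + I)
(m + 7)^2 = m^2 + 14*m + 49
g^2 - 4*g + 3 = (g - 3)*(g - 1)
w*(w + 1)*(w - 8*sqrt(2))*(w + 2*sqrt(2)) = w^4 - 6*sqrt(2)*w^3 + w^3 - 32*w^2 - 6*sqrt(2)*w^2 - 32*w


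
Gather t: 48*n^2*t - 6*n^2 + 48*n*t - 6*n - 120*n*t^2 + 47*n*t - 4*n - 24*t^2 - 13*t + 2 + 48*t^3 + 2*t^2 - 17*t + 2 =-6*n^2 - 10*n + 48*t^3 + t^2*(-120*n - 22) + t*(48*n^2 + 95*n - 30) + 4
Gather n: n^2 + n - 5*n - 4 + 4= n^2 - 4*n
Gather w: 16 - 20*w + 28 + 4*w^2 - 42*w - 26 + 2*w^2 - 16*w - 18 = 6*w^2 - 78*w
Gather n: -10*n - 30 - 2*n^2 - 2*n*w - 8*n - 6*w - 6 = -2*n^2 + n*(-2*w - 18) - 6*w - 36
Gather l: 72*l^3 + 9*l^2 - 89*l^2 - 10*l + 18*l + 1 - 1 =72*l^3 - 80*l^2 + 8*l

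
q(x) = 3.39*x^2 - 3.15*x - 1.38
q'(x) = 6.78*x - 3.15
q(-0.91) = 4.29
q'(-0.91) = -9.32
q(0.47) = -2.11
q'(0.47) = 0.04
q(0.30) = -2.02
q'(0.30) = -1.12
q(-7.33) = 203.85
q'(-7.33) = -52.85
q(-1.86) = 16.21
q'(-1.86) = -15.76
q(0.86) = -1.58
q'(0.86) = 2.68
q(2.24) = 8.57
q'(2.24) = 12.04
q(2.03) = 6.20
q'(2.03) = 10.61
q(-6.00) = 139.56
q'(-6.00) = -43.83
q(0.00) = -1.38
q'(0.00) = -3.15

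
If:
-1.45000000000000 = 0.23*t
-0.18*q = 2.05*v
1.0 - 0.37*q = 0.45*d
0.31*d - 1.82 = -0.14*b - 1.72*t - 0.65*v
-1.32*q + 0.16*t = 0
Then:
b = 83.83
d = 2.85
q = -0.76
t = -6.30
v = 0.07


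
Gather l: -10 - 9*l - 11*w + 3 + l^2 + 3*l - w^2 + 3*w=l^2 - 6*l - w^2 - 8*w - 7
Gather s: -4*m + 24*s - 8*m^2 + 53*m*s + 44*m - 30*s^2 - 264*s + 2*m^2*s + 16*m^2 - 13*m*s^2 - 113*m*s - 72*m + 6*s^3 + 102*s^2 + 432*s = 8*m^2 - 32*m + 6*s^3 + s^2*(72 - 13*m) + s*(2*m^2 - 60*m + 192)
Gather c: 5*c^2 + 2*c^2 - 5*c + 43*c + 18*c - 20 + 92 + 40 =7*c^2 + 56*c + 112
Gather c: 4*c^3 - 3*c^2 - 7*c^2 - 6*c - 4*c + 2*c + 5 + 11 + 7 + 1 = 4*c^3 - 10*c^2 - 8*c + 24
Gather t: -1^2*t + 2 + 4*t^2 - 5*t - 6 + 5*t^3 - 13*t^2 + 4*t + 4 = 5*t^3 - 9*t^2 - 2*t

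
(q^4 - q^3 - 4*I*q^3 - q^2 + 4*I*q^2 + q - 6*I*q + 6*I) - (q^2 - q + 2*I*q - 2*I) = q^4 - q^3 - 4*I*q^3 - 2*q^2 + 4*I*q^2 + 2*q - 8*I*q + 8*I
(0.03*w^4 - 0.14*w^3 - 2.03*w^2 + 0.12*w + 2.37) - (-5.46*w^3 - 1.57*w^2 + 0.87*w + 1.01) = 0.03*w^4 + 5.32*w^3 - 0.46*w^2 - 0.75*w + 1.36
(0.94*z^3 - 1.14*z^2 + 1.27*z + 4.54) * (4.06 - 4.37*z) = -4.1078*z^4 + 8.7982*z^3 - 10.1783*z^2 - 14.6836*z + 18.4324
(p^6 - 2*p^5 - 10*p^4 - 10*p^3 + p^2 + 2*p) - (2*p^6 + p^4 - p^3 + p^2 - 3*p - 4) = -p^6 - 2*p^5 - 11*p^4 - 9*p^3 + 5*p + 4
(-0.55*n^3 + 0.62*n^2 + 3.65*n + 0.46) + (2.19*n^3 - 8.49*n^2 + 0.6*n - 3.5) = 1.64*n^3 - 7.87*n^2 + 4.25*n - 3.04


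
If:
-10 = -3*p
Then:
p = 10/3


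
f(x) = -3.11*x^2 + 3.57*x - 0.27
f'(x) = 3.57 - 6.22*x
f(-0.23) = -1.26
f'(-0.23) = 5.00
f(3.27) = -21.85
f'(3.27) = -16.77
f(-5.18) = -102.21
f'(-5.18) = 35.79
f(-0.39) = -2.14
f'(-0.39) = 6.00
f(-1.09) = -7.86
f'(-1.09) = 10.35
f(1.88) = -4.55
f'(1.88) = -8.12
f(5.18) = -65.23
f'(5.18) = -28.65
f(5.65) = -79.38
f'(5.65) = -31.57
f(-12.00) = -490.95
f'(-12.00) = 78.21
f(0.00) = -0.27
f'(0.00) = 3.57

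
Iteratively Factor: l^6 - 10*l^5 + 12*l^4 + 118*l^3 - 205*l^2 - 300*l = (l - 5)*(l^5 - 5*l^4 - 13*l^3 + 53*l^2 + 60*l) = (l - 5)*(l - 4)*(l^4 - l^3 - 17*l^2 - 15*l) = (l - 5)*(l - 4)*(l + 3)*(l^3 - 4*l^2 - 5*l) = (l - 5)^2*(l - 4)*(l + 3)*(l^2 + l) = l*(l - 5)^2*(l - 4)*(l + 3)*(l + 1)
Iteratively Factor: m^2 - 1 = (m - 1)*(m + 1)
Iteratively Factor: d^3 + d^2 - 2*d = (d + 2)*(d^2 - d) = (d - 1)*(d + 2)*(d)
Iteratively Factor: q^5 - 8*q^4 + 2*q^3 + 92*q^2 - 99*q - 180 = (q - 4)*(q^4 - 4*q^3 - 14*q^2 + 36*q + 45) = (q - 4)*(q - 3)*(q^3 - q^2 - 17*q - 15) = (q - 4)*(q - 3)*(q + 3)*(q^2 - 4*q - 5) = (q - 4)*(q - 3)*(q + 1)*(q + 3)*(q - 5)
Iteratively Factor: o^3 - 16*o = (o)*(o^2 - 16) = o*(o - 4)*(o + 4)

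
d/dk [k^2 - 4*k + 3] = 2*k - 4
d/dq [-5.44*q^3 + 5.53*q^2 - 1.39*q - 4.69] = -16.32*q^2 + 11.06*q - 1.39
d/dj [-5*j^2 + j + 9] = 1 - 10*j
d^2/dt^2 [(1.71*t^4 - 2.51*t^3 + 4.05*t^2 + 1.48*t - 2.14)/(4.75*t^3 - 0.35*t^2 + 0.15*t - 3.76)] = (1.13686837721616e-13*t^8 + 172.3927*t^6 + 393.7902*t^5 - 1135.69194*t^4 + 1059.32718*t^3 + 573.090792*t^2 - 453.246636*t + 121.72018)/(107.171875*t^9 - 23.690625*t^8 + 11.89875*t^7 - 256.044125*t^6 + 37.88175*t^5 - 17.479425*t^4 + 202.648575*t^3 - 15.09828*t^2 + 6.36192*t - 53.157376)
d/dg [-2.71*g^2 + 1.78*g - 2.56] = 1.78 - 5.42*g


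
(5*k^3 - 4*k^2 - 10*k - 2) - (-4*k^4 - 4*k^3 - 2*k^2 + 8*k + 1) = 4*k^4 + 9*k^3 - 2*k^2 - 18*k - 3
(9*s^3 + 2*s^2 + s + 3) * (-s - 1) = -9*s^4 - 11*s^3 - 3*s^2 - 4*s - 3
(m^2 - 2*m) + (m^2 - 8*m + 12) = 2*m^2 - 10*m + 12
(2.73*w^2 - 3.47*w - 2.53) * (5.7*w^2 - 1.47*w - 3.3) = 15.561*w^4 - 23.7921*w^3 - 18.3291*w^2 + 15.1701*w + 8.349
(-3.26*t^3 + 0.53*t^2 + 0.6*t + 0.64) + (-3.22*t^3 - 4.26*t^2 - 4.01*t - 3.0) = -6.48*t^3 - 3.73*t^2 - 3.41*t - 2.36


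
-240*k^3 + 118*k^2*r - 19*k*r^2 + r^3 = (-8*k + r)*(-6*k + r)*(-5*k + r)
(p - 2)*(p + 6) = p^2 + 4*p - 12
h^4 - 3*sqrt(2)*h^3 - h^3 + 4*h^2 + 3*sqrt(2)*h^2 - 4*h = h*(h - 1)*(h - 2*sqrt(2))*(h - sqrt(2))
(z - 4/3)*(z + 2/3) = z^2 - 2*z/3 - 8/9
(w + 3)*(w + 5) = w^2 + 8*w + 15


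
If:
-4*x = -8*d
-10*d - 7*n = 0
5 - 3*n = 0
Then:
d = -7/6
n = 5/3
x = -7/3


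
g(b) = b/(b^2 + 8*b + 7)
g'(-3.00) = -0.03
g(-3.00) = 0.38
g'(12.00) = 0.00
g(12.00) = 0.05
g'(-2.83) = -0.02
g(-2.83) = 0.37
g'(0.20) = 0.09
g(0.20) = 0.02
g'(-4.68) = -0.20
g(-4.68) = 0.55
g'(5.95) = -0.00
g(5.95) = 0.07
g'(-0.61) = 1.07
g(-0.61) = -0.24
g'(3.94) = -0.00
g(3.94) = 0.07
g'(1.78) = 0.01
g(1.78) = 0.07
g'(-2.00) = 0.12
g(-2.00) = 0.40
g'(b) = b*(-2*b - 8)/(b^2 + 8*b + 7)^2 + 1/(b^2 + 8*b + 7)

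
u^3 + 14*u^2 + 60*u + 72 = (u + 2)*(u + 6)^2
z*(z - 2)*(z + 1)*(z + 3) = z^4 + 2*z^3 - 5*z^2 - 6*z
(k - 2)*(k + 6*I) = k^2 - 2*k + 6*I*k - 12*I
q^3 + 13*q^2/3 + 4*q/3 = q*(q + 1/3)*(q + 4)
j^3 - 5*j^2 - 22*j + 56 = (j - 7)*(j - 2)*(j + 4)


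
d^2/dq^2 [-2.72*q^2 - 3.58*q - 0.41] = -5.44000000000000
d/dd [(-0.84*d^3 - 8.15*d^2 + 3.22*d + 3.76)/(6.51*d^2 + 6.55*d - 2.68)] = (-5.4684*d^4 - 11.004*d^3 - 67.5911*d^2 - 5.27119999999999*d - 33.2576)/(42.3801*d^4 + 85.281*d^3 + 8.0089*d^2 - 35.108*d + 7.1824)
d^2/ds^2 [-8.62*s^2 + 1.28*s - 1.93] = -17.2400000000000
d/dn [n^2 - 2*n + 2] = 2*n - 2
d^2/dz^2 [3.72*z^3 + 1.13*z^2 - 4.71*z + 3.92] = 22.32*z + 2.26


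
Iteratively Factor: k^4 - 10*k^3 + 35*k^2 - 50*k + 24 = (k - 3)*(k^3 - 7*k^2 + 14*k - 8) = (k - 4)*(k - 3)*(k^2 - 3*k + 2) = (k - 4)*(k - 3)*(k - 1)*(k - 2)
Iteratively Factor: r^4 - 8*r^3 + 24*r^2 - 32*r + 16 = (r - 2)*(r^3 - 6*r^2 + 12*r - 8) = (r - 2)^2*(r^2 - 4*r + 4) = (r - 2)^3*(r - 2)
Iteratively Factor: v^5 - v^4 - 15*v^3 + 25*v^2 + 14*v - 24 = (v - 2)*(v^4 + v^3 - 13*v^2 - v + 12) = (v - 3)*(v - 2)*(v^3 + 4*v^2 - v - 4) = (v - 3)*(v - 2)*(v - 1)*(v^2 + 5*v + 4) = (v - 3)*(v - 2)*(v - 1)*(v + 4)*(v + 1)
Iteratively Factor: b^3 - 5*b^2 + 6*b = (b)*(b^2 - 5*b + 6) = b*(b - 3)*(b - 2)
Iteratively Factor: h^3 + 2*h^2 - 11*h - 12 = (h + 1)*(h^2 + h - 12) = (h - 3)*(h + 1)*(h + 4)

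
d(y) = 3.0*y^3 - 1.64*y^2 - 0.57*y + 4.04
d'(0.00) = -0.57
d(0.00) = 4.04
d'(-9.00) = 757.95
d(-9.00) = -2310.67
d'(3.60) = 104.26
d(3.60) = 120.70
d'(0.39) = -0.48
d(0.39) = 3.75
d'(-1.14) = 14.87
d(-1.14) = -1.89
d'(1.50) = 14.76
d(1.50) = 9.62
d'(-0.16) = 0.19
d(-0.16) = 4.08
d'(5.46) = 249.83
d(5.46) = 440.35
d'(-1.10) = 13.93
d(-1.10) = -1.31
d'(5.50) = 253.64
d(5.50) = 450.42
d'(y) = 9.0*y^2 - 3.28*y - 0.57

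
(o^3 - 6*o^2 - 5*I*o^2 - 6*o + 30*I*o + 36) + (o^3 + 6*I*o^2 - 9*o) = 2*o^3 - 6*o^2 + I*o^2 - 15*o + 30*I*o + 36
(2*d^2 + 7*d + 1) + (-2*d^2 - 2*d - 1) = 5*d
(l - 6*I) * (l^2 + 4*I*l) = l^3 - 2*I*l^2 + 24*l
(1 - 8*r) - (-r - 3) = 4 - 7*r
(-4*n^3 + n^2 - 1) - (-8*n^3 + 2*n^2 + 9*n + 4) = 4*n^3 - n^2 - 9*n - 5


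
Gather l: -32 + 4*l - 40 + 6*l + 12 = 10*l - 60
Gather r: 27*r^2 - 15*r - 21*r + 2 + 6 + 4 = 27*r^2 - 36*r + 12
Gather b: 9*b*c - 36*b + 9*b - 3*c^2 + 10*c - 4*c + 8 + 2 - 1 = b*(9*c - 27) - 3*c^2 + 6*c + 9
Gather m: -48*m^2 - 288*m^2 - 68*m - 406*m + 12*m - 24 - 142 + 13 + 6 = -336*m^2 - 462*m - 147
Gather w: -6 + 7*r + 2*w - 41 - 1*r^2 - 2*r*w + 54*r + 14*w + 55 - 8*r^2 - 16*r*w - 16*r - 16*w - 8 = -9*r^2 - 18*r*w + 45*r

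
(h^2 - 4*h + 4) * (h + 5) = h^3 + h^2 - 16*h + 20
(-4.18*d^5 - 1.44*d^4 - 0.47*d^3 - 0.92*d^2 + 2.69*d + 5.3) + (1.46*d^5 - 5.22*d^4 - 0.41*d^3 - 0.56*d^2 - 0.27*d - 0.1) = -2.72*d^5 - 6.66*d^4 - 0.88*d^3 - 1.48*d^2 + 2.42*d + 5.2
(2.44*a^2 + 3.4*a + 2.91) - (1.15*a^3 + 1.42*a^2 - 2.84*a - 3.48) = -1.15*a^3 + 1.02*a^2 + 6.24*a + 6.39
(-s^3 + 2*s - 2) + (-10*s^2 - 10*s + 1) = -s^3 - 10*s^2 - 8*s - 1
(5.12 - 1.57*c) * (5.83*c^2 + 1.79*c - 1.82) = -9.1531*c^3 + 27.0393*c^2 + 12.0222*c - 9.3184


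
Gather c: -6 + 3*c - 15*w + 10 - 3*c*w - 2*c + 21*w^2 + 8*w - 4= c*(1 - 3*w) + 21*w^2 - 7*w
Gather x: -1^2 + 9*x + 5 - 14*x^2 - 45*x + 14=-14*x^2 - 36*x + 18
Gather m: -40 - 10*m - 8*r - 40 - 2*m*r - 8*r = m*(-2*r - 10) - 16*r - 80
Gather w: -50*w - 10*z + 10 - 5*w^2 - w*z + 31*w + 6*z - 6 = -5*w^2 + w*(-z - 19) - 4*z + 4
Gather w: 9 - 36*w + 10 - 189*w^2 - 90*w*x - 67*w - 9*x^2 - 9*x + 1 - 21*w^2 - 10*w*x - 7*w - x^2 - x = -210*w^2 + w*(-100*x - 110) - 10*x^2 - 10*x + 20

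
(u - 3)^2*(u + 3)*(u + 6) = u^4 + 3*u^3 - 27*u^2 - 27*u + 162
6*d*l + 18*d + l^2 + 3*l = (6*d + l)*(l + 3)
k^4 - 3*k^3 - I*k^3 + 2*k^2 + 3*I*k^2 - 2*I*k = k*(k - 2)*(k - 1)*(k - I)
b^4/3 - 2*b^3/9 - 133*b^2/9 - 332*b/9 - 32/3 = (b/3 + 1)*(b - 8)*(b + 1/3)*(b + 4)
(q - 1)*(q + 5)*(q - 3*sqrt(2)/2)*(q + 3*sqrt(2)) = q^4 + 3*sqrt(2)*q^3/2 + 4*q^3 - 14*q^2 + 6*sqrt(2)*q^2 - 36*q - 15*sqrt(2)*q/2 + 45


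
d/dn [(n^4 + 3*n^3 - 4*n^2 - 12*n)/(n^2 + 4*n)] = (2*n^3 + 15*n^2 + 24*n - 4)/(n^2 + 8*n + 16)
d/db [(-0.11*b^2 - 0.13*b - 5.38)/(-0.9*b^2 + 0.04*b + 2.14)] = (-0.1214*b^2 - 10.1548*b - 0.063)/(0.81*b^4 - 0.072*b^3 - 3.8504*b^2 + 0.1712*b + 4.5796)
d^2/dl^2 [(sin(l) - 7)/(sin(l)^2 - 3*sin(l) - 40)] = (sin(l)^5 - 25*sin(l)^4 + 301*sin(l)^3 - 1261*sin(l)^2 + 2074*sin(l) + 926)/(-sin(l)^2 + 3*sin(l) + 40)^3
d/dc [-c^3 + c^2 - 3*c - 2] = -3*c^2 + 2*c - 3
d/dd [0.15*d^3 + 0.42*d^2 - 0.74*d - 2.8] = 0.45*d^2 + 0.84*d - 0.74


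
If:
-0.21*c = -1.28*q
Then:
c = 6.09523809523809*q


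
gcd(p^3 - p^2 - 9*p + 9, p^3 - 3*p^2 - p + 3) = p^2 - 4*p + 3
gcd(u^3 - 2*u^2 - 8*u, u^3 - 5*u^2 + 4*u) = u^2 - 4*u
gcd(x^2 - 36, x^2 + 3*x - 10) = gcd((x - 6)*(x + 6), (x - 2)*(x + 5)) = 1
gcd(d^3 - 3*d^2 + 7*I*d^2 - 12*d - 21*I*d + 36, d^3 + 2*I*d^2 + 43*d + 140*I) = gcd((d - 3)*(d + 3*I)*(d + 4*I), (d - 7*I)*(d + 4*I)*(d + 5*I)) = d + 4*I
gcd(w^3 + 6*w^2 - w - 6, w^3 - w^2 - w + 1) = w^2 - 1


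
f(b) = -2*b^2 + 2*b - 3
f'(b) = 2 - 4*b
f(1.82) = -5.98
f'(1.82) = -5.28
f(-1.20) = -8.28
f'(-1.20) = 6.80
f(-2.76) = -23.76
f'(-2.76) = 13.04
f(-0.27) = -3.69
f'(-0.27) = 3.08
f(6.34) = -70.71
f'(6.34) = -23.36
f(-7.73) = -137.97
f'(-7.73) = 32.92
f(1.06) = -3.13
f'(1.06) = -2.24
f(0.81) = -2.69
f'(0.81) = -1.24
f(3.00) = -15.00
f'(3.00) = -10.00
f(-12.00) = -315.00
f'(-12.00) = 50.00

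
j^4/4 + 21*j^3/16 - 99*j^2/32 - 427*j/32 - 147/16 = (j/4 + 1/4)*(j - 7/2)*(j + 7/4)*(j + 6)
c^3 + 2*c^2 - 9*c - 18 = (c - 3)*(c + 2)*(c + 3)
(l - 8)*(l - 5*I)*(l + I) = l^3 - 8*l^2 - 4*I*l^2 + 5*l + 32*I*l - 40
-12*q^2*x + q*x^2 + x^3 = x*(-3*q + x)*(4*q + x)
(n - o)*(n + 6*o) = n^2 + 5*n*o - 6*o^2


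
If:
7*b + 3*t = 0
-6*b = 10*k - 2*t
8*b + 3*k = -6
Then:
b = -5/4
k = 4/3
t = 35/12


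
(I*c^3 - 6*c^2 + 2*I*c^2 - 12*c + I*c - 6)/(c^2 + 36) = I*(c^2 + 2*c + 1)/(c - 6*I)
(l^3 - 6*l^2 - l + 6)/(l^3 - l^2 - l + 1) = (l - 6)/(l - 1)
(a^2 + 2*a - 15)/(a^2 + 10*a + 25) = (a - 3)/(a + 5)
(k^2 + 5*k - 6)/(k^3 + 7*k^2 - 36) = (k - 1)/(k^2 + k - 6)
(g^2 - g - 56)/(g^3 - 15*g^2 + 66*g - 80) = (g + 7)/(g^2 - 7*g + 10)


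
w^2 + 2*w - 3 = (w - 1)*(w + 3)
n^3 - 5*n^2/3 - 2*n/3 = n*(n - 2)*(n + 1/3)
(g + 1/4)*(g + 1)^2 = g^3 + 9*g^2/4 + 3*g/2 + 1/4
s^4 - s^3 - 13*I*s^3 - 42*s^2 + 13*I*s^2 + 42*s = s*(s - 1)*(s - 7*I)*(s - 6*I)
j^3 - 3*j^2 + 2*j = j*(j - 2)*(j - 1)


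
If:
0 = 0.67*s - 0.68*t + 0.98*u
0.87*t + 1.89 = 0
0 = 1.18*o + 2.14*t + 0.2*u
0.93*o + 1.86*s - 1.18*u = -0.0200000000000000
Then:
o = 3.96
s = -2.05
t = -2.17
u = -0.10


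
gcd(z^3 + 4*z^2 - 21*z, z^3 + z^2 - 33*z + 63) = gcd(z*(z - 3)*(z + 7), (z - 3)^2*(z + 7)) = z^2 + 4*z - 21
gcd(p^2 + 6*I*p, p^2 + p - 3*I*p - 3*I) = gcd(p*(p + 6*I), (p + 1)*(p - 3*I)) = 1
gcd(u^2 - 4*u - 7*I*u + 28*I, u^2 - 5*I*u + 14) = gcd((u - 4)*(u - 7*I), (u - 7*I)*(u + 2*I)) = u - 7*I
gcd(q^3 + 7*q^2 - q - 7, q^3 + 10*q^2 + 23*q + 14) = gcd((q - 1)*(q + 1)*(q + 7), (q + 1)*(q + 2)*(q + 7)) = q^2 + 8*q + 7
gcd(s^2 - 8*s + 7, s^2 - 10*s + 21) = s - 7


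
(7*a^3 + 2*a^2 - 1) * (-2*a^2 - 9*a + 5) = -14*a^5 - 67*a^4 + 17*a^3 + 12*a^2 + 9*a - 5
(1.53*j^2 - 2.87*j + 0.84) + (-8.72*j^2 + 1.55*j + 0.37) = -7.19*j^2 - 1.32*j + 1.21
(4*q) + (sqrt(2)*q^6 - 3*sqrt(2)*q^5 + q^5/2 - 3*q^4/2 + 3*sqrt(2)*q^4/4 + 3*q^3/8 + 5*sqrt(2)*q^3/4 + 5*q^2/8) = sqrt(2)*q^6 - 3*sqrt(2)*q^5 + q^5/2 - 3*q^4/2 + 3*sqrt(2)*q^4/4 + 3*q^3/8 + 5*sqrt(2)*q^3/4 + 5*q^2/8 + 4*q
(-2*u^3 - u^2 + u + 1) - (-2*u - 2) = -2*u^3 - u^2 + 3*u + 3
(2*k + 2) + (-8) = 2*k - 6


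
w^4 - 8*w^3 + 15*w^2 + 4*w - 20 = (w - 5)*(w - 2)^2*(w + 1)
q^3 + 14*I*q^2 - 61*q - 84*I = (q + 3*I)*(q + 4*I)*(q + 7*I)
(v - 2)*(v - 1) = v^2 - 3*v + 2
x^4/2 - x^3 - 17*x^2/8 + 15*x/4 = x*(x/2 + 1)*(x - 5/2)*(x - 3/2)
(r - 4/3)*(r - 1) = r^2 - 7*r/3 + 4/3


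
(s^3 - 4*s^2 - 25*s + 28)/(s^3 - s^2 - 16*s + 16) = (s - 7)/(s - 4)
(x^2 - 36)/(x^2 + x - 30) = (x - 6)/(x - 5)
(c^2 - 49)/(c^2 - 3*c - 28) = (c + 7)/(c + 4)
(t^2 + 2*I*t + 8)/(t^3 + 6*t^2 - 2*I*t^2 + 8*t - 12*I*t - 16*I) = (t + 4*I)/(t^2 + 6*t + 8)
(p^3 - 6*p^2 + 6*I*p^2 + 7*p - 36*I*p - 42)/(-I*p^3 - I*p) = (I*p^2 - p*(7 + 6*I) + 42)/(p*(p + I))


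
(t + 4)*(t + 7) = t^2 + 11*t + 28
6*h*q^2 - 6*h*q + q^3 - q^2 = q*(6*h + q)*(q - 1)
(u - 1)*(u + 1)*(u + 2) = u^3 + 2*u^2 - u - 2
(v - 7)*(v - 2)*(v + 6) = v^3 - 3*v^2 - 40*v + 84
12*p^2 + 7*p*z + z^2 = (3*p + z)*(4*p + z)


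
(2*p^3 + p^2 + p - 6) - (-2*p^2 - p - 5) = 2*p^3 + 3*p^2 + 2*p - 1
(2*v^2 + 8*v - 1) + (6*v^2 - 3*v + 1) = 8*v^2 + 5*v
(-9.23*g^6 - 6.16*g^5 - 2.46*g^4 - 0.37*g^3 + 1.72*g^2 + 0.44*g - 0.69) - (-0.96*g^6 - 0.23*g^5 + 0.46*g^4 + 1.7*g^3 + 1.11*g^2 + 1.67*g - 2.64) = -8.27*g^6 - 5.93*g^5 - 2.92*g^4 - 2.07*g^3 + 0.61*g^2 - 1.23*g + 1.95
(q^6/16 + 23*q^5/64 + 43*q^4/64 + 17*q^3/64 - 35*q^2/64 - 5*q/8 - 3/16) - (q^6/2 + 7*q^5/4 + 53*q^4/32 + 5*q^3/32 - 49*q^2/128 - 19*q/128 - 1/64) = -7*q^6/16 - 89*q^5/64 - 63*q^4/64 + 7*q^3/64 - 21*q^2/128 - 61*q/128 - 11/64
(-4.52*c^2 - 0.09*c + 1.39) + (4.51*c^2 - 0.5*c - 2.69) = -0.00999999999999979*c^2 - 0.59*c - 1.3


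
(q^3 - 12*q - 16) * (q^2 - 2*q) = q^5 - 2*q^4 - 12*q^3 + 8*q^2 + 32*q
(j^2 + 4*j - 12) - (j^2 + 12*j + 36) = -8*j - 48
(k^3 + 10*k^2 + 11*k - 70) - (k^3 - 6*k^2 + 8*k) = 16*k^2 + 3*k - 70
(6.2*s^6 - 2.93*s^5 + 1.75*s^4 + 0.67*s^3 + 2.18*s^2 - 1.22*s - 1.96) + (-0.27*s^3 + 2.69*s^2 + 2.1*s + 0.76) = 6.2*s^6 - 2.93*s^5 + 1.75*s^4 + 0.4*s^3 + 4.87*s^2 + 0.88*s - 1.2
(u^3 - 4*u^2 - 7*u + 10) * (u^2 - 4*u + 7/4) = u^5 - 8*u^4 + 43*u^3/4 + 31*u^2 - 209*u/4 + 35/2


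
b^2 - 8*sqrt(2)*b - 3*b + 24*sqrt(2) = (b - 3)*(b - 8*sqrt(2))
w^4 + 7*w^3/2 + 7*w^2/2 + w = w*(w + 1/2)*(w + 1)*(w + 2)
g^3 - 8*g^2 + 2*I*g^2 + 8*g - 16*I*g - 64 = (g - 8)*(g - 2*I)*(g + 4*I)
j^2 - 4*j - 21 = (j - 7)*(j + 3)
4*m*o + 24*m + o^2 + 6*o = (4*m + o)*(o + 6)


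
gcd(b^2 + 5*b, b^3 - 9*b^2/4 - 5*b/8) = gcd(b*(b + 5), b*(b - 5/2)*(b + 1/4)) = b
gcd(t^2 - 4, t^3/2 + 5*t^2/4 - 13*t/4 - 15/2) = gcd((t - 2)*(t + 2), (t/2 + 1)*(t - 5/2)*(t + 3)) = t + 2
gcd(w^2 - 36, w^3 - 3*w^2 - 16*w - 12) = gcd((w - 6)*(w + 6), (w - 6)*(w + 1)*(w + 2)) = w - 6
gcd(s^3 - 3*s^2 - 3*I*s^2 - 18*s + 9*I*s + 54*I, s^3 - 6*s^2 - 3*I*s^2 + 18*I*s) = s^2 + s*(-6 - 3*I) + 18*I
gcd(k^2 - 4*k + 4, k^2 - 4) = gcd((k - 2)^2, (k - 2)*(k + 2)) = k - 2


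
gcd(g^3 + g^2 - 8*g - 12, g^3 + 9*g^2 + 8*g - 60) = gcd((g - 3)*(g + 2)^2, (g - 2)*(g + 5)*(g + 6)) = 1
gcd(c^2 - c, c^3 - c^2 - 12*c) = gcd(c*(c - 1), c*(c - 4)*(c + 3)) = c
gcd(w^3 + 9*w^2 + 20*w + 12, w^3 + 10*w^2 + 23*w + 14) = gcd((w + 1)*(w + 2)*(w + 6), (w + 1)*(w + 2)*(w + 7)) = w^2 + 3*w + 2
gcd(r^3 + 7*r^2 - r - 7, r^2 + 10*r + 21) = r + 7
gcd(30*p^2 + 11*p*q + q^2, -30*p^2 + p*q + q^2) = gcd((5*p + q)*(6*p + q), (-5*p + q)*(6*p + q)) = 6*p + q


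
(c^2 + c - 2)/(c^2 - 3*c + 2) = (c + 2)/(c - 2)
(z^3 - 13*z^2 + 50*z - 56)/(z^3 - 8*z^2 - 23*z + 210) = (z^2 - 6*z + 8)/(z^2 - z - 30)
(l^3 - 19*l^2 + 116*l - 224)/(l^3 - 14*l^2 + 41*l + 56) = (l - 4)/(l + 1)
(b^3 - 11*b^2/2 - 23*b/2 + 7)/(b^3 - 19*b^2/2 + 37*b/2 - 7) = (b + 2)/(b - 2)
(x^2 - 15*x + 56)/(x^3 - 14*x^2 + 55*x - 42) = (x - 8)/(x^2 - 7*x + 6)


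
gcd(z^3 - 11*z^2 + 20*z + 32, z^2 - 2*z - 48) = z - 8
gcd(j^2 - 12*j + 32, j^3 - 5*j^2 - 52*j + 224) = j^2 - 12*j + 32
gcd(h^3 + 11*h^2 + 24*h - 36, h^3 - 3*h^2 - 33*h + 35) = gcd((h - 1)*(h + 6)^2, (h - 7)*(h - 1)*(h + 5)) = h - 1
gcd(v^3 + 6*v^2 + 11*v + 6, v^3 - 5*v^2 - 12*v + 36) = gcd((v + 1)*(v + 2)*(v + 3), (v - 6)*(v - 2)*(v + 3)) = v + 3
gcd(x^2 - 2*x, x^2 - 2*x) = x^2 - 2*x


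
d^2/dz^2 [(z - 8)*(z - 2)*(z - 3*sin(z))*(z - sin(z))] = 4*z^3*sin(z) - 40*z^2*sin(z) - 24*z^2*cos(z) + 6*z^2*cos(2*z) + 12*z^2 + 40*z*sin(z) + 12*z*sin(2*z) + 160*z*cos(z) - 60*z*cos(2*z) - 60*z + 80*sin(z) - 60*sin(2*z) - 128*cos(z) + 93*cos(2*z) + 35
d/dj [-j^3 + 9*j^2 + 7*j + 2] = -3*j^2 + 18*j + 7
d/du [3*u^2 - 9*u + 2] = 6*u - 9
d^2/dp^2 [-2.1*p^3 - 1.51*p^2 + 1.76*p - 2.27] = -12.6*p - 3.02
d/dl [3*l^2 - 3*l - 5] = 6*l - 3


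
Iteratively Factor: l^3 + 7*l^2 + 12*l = (l + 4)*(l^2 + 3*l) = (l + 3)*(l + 4)*(l)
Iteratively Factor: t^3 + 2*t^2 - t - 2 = (t + 1)*(t^2 + t - 2) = (t - 1)*(t + 1)*(t + 2)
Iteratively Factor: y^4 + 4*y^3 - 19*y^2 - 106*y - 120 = (y + 4)*(y^3 - 19*y - 30) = (y + 3)*(y + 4)*(y^2 - 3*y - 10) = (y - 5)*(y + 3)*(y + 4)*(y + 2)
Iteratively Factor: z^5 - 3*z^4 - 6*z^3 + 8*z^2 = (z - 4)*(z^4 + z^3 - 2*z^2) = z*(z - 4)*(z^3 + z^2 - 2*z) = z*(z - 4)*(z - 1)*(z^2 + 2*z) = z*(z - 4)*(z - 1)*(z + 2)*(z)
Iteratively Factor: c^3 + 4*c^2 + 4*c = (c + 2)*(c^2 + 2*c) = (c + 2)^2*(c)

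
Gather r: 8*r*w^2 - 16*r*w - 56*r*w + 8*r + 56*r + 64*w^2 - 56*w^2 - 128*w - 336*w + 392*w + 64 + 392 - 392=r*(8*w^2 - 72*w + 64) + 8*w^2 - 72*w + 64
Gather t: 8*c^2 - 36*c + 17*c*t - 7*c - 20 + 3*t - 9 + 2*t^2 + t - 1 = 8*c^2 - 43*c + 2*t^2 + t*(17*c + 4) - 30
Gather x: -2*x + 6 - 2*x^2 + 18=-2*x^2 - 2*x + 24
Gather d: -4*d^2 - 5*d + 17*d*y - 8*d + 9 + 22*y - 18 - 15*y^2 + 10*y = -4*d^2 + d*(17*y - 13) - 15*y^2 + 32*y - 9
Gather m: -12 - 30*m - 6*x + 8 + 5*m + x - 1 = -25*m - 5*x - 5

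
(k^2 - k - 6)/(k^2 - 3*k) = (k + 2)/k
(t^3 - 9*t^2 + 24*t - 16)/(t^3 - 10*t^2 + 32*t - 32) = (t - 1)/(t - 2)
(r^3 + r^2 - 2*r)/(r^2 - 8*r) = (r^2 + r - 2)/(r - 8)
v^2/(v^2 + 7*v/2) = 2*v/(2*v + 7)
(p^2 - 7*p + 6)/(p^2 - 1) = (p - 6)/(p + 1)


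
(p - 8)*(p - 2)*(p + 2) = p^3 - 8*p^2 - 4*p + 32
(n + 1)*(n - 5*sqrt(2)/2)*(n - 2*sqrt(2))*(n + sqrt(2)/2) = n^4 - 4*sqrt(2)*n^3 + n^3 - 4*sqrt(2)*n^2 + 11*n^2/2 + 11*n/2 + 5*sqrt(2)*n + 5*sqrt(2)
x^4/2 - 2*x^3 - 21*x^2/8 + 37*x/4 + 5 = (x/2 + 1)*(x - 4)*(x - 5/2)*(x + 1/2)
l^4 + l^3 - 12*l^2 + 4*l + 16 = (l - 2)^2*(l + 1)*(l + 4)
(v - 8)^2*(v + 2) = v^3 - 14*v^2 + 32*v + 128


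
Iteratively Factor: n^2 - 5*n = (n)*(n - 5)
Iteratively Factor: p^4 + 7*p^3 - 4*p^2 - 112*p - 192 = (p - 4)*(p^3 + 11*p^2 + 40*p + 48) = (p - 4)*(p + 3)*(p^2 + 8*p + 16) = (p - 4)*(p + 3)*(p + 4)*(p + 4)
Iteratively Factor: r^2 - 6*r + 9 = (r - 3)*(r - 3)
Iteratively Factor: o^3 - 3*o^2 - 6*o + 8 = (o - 1)*(o^2 - 2*o - 8) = (o - 1)*(o + 2)*(o - 4)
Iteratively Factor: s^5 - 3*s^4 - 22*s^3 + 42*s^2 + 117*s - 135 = (s + 3)*(s^4 - 6*s^3 - 4*s^2 + 54*s - 45) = (s - 1)*(s + 3)*(s^3 - 5*s^2 - 9*s + 45) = (s - 5)*(s - 1)*(s + 3)*(s^2 - 9) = (s - 5)*(s - 3)*(s - 1)*(s + 3)*(s + 3)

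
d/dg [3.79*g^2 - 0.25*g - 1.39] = 7.58*g - 0.25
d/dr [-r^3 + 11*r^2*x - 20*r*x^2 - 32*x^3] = -3*r^2 + 22*r*x - 20*x^2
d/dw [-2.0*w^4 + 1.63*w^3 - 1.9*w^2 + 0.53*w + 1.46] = -8.0*w^3 + 4.89*w^2 - 3.8*w + 0.53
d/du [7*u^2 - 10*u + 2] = 14*u - 10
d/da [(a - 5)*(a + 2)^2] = (a + 2)*(3*a - 8)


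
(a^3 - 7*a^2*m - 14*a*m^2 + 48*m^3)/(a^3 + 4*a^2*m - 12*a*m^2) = (a^2 - 5*a*m - 24*m^2)/(a*(a + 6*m))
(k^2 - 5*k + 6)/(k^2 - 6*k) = (k^2 - 5*k + 6)/(k*(k - 6))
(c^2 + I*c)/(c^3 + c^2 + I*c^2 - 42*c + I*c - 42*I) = c/(c^2 + c - 42)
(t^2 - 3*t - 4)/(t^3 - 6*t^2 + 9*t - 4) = (t + 1)/(t^2 - 2*t + 1)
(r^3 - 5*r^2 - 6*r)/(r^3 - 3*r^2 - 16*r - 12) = r/(r + 2)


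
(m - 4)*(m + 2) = m^2 - 2*m - 8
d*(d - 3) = d^2 - 3*d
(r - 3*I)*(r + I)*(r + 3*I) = r^3 + I*r^2 + 9*r + 9*I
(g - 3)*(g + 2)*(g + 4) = g^3 + 3*g^2 - 10*g - 24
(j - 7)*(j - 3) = j^2 - 10*j + 21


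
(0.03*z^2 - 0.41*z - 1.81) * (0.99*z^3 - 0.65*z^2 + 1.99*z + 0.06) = 0.0297*z^5 - 0.4254*z^4 - 1.4657*z^3 + 0.3624*z^2 - 3.6265*z - 0.1086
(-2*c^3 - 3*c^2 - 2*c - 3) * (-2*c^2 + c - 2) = 4*c^5 + 4*c^4 + 5*c^3 + 10*c^2 + c + 6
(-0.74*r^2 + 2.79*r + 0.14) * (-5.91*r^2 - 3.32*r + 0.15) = 4.3734*r^4 - 14.0321*r^3 - 10.2012*r^2 - 0.0463000000000001*r + 0.021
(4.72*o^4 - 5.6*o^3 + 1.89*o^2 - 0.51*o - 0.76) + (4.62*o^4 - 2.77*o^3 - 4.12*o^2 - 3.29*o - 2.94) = 9.34*o^4 - 8.37*o^3 - 2.23*o^2 - 3.8*o - 3.7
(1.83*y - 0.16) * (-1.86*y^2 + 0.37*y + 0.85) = -3.4038*y^3 + 0.9747*y^2 + 1.4963*y - 0.136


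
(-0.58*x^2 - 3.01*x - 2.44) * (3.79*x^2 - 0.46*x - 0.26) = -2.1982*x^4 - 11.1411*x^3 - 7.7122*x^2 + 1.905*x + 0.6344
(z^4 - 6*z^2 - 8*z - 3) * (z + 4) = z^5 + 4*z^4 - 6*z^3 - 32*z^2 - 35*z - 12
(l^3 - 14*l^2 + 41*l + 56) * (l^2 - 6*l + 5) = l^5 - 20*l^4 + 130*l^3 - 260*l^2 - 131*l + 280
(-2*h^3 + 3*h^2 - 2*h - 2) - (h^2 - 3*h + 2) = -2*h^3 + 2*h^2 + h - 4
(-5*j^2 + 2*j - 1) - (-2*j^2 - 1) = -3*j^2 + 2*j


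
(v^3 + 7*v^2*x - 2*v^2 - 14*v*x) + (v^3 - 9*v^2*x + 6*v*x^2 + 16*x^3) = 2*v^3 - 2*v^2*x - 2*v^2 + 6*v*x^2 - 14*v*x + 16*x^3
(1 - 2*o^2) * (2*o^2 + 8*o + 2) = -4*o^4 - 16*o^3 - 2*o^2 + 8*o + 2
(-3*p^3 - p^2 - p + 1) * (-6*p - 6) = 18*p^4 + 24*p^3 + 12*p^2 - 6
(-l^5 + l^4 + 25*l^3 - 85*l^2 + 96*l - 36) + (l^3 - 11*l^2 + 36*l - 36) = -l^5 + l^4 + 26*l^3 - 96*l^2 + 132*l - 72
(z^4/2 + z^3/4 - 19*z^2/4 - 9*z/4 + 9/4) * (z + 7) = z^5/2 + 15*z^4/4 - 3*z^3 - 71*z^2/2 - 27*z/2 + 63/4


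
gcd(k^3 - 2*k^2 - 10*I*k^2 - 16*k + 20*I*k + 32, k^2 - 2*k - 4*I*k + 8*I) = k - 2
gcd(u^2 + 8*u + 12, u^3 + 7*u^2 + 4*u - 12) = u^2 + 8*u + 12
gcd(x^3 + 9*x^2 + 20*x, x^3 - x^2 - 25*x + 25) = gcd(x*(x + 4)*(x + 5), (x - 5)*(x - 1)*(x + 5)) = x + 5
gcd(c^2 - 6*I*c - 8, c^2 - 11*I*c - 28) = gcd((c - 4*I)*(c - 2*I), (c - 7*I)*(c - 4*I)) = c - 4*I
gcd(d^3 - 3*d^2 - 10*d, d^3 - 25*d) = d^2 - 5*d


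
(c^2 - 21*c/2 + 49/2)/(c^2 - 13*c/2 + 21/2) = (c - 7)/(c - 3)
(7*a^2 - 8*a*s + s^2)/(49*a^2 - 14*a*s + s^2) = (-a + s)/(-7*a + s)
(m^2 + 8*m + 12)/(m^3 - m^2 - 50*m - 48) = (m + 2)/(m^2 - 7*m - 8)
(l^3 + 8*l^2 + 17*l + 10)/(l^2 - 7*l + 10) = (l^3 + 8*l^2 + 17*l + 10)/(l^2 - 7*l + 10)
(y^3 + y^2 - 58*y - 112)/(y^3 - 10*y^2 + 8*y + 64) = (y + 7)/(y - 4)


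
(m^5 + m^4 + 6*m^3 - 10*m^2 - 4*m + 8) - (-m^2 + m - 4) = m^5 + m^4 + 6*m^3 - 9*m^2 - 5*m + 12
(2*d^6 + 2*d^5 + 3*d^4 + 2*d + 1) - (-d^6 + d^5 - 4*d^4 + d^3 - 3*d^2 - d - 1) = 3*d^6 + d^5 + 7*d^4 - d^3 + 3*d^2 + 3*d + 2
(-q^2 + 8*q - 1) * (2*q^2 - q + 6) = -2*q^4 + 17*q^3 - 16*q^2 + 49*q - 6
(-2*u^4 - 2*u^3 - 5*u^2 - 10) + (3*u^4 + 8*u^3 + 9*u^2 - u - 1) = u^4 + 6*u^3 + 4*u^2 - u - 11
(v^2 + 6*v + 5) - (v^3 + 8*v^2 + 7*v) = -v^3 - 7*v^2 - v + 5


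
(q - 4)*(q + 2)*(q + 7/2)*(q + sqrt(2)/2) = q^4 + sqrt(2)*q^3/2 + 3*q^3/2 - 15*q^2 + 3*sqrt(2)*q^2/4 - 28*q - 15*sqrt(2)*q/2 - 14*sqrt(2)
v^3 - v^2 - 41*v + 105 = (v - 5)*(v - 3)*(v + 7)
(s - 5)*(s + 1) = s^2 - 4*s - 5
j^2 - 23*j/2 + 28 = (j - 8)*(j - 7/2)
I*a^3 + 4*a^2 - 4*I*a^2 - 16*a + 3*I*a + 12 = (a - 3)*(a - 4*I)*(I*a - I)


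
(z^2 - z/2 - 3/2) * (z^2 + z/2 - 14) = z^4 - 63*z^2/4 + 25*z/4 + 21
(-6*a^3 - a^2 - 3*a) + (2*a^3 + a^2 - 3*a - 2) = -4*a^3 - 6*a - 2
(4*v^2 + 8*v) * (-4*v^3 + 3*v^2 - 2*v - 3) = -16*v^5 - 20*v^4 + 16*v^3 - 28*v^2 - 24*v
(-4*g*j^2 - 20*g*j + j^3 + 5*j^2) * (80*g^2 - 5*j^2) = -320*g^3*j^2 - 1600*g^3*j + 80*g^2*j^3 + 400*g^2*j^2 + 20*g*j^4 + 100*g*j^3 - 5*j^5 - 25*j^4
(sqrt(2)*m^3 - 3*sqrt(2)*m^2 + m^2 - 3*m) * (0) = 0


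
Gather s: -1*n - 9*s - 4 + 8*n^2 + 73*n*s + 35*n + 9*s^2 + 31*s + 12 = 8*n^2 + 34*n + 9*s^2 + s*(73*n + 22) + 8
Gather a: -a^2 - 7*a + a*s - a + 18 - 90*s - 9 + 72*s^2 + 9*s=-a^2 + a*(s - 8) + 72*s^2 - 81*s + 9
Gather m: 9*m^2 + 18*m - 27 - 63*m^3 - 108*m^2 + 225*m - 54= -63*m^3 - 99*m^2 + 243*m - 81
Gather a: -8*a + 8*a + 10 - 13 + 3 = 0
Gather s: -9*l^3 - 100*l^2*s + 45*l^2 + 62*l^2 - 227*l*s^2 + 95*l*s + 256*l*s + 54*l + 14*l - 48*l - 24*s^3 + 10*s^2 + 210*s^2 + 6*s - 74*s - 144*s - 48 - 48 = -9*l^3 + 107*l^2 + 20*l - 24*s^3 + s^2*(220 - 227*l) + s*(-100*l^2 + 351*l - 212) - 96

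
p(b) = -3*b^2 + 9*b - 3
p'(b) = 9 - 6*b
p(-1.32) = -20.11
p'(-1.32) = 16.92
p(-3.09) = -59.45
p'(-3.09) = 27.54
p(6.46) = -70.05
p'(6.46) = -29.76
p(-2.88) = -53.80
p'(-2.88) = 26.28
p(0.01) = -2.91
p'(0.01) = 8.94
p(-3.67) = -76.44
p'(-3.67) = 31.02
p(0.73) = 1.97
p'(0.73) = 4.62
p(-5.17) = -129.72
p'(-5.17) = 40.02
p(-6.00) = -165.00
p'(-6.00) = 45.00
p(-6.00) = -165.00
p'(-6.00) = 45.00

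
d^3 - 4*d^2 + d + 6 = (d - 3)*(d - 2)*(d + 1)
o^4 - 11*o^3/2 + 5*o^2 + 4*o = o*(o - 4)*(o - 2)*(o + 1/2)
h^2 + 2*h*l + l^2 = (h + l)^2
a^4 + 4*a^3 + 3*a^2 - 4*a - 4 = (a - 1)*(a + 1)*(a + 2)^2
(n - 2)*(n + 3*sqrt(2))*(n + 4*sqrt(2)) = n^3 - 2*n^2 + 7*sqrt(2)*n^2 - 14*sqrt(2)*n + 24*n - 48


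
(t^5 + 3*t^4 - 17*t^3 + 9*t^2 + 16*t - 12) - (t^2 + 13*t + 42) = t^5 + 3*t^4 - 17*t^3 + 8*t^2 + 3*t - 54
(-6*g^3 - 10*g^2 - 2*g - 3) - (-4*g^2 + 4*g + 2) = -6*g^3 - 6*g^2 - 6*g - 5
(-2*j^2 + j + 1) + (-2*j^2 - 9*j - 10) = -4*j^2 - 8*j - 9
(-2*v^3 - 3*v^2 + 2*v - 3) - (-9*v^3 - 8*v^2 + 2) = 7*v^3 + 5*v^2 + 2*v - 5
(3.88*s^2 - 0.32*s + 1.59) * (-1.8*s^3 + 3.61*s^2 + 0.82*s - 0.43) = -6.984*s^5 + 14.5828*s^4 - 0.835600000000001*s^3 + 3.8091*s^2 + 1.4414*s - 0.6837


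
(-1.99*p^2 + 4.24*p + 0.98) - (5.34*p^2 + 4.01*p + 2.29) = -7.33*p^2 + 0.23*p - 1.31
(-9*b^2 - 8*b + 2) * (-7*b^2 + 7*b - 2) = 63*b^4 - 7*b^3 - 52*b^2 + 30*b - 4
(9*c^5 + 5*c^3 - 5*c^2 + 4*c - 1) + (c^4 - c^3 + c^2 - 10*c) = 9*c^5 + c^4 + 4*c^3 - 4*c^2 - 6*c - 1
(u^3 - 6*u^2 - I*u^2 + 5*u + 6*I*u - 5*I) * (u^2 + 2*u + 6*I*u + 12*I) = u^5 - 4*u^4 + 5*I*u^4 - u^3 - 20*I*u^3 - 14*u^2 - 35*I*u^2 - 42*u + 50*I*u + 60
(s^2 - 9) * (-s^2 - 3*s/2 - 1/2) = -s^4 - 3*s^3/2 + 17*s^2/2 + 27*s/2 + 9/2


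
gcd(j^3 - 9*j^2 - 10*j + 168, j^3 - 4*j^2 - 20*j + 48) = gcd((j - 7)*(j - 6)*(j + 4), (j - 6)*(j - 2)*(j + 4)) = j^2 - 2*j - 24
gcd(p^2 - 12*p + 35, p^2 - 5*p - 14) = p - 7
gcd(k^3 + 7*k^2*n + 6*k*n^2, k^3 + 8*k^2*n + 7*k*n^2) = k^2 + k*n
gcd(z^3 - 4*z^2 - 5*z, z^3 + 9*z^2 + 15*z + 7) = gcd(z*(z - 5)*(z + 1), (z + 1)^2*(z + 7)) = z + 1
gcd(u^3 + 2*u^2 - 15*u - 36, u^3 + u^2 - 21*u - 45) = u^2 + 6*u + 9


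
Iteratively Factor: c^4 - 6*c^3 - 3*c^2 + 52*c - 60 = (c - 2)*(c^3 - 4*c^2 - 11*c + 30) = (c - 5)*(c - 2)*(c^2 + c - 6) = (c - 5)*(c - 2)^2*(c + 3)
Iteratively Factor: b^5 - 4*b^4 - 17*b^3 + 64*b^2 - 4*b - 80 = (b + 4)*(b^4 - 8*b^3 + 15*b^2 + 4*b - 20) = (b + 1)*(b + 4)*(b^3 - 9*b^2 + 24*b - 20) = (b - 5)*(b + 1)*(b + 4)*(b^2 - 4*b + 4) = (b - 5)*(b - 2)*(b + 1)*(b + 4)*(b - 2)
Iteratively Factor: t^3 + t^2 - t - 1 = (t + 1)*(t^2 - 1) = (t + 1)^2*(t - 1)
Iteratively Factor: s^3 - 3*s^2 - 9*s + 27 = (s - 3)*(s^2 - 9) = (s - 3)*(s + 3)*(s - 3)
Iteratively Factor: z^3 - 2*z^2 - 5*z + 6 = (z + 2)*(z^2 - 4*z + 3) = (z - 1)*(z + 2)*(z - 3)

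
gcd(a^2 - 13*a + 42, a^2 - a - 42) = a - 7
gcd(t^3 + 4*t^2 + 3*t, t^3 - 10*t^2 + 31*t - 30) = 1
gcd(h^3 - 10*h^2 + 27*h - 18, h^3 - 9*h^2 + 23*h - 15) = h^2 - 4*h + 3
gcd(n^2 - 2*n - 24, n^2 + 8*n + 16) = n + 4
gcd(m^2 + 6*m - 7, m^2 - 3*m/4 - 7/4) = 1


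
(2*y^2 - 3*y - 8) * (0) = 0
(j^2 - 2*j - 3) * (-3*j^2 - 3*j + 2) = -3*j^4 + 3*j^3 + 17*j^2 + 5*j - 6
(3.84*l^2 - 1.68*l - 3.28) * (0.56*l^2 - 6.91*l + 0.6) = 2.1504*l^4 - 27.4752*l^3 + 12.076*l^2 + 21.6568*l - 1.968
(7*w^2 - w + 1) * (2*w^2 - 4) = 14*w^4 - 2*w^3 - 26*w^2 + 4*w - 4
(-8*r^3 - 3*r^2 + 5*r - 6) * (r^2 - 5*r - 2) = -8*r^5 + 37*r^4 + 36*r^3 - 25*r^2 + 20*r + 12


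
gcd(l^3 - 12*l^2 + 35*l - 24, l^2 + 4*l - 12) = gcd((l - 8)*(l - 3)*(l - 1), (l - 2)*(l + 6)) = 1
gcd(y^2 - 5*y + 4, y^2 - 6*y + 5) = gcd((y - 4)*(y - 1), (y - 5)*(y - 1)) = y - 1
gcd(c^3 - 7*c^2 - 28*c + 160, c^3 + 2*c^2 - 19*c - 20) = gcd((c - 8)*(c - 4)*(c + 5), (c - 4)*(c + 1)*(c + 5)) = c^2 + c - 20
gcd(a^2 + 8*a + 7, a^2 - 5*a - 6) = a + 1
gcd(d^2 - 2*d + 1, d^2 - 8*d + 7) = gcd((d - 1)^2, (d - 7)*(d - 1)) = d - 1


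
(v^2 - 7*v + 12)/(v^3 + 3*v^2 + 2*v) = (v^2 - 7*v + 12)/(v*(v^2 + 3*v + 2))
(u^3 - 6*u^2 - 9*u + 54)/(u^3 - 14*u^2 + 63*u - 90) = (u + 3)/(u - 5)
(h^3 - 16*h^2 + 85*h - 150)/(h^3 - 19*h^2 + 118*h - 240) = (h - 5)/(h - 8)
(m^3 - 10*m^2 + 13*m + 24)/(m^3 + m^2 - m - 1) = (m^2 - 11*m + 24)/(m^2 - 1)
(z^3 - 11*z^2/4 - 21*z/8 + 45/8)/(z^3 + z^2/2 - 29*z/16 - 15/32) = 4*(z - 3)/(4*z + 1)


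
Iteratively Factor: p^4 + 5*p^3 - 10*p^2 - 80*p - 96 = (p + 3)*(p^3 + 2*p^2 - 16*p - 32) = (p + 2)*(p + 3)*(p^2 - 16) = (p - 4)*(p + 2)*(p + 3)*(p + 4)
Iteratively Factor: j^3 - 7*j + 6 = (j - 1)*(j^2 + j - 6) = (j - 1)*(j + 3)*(j - 2)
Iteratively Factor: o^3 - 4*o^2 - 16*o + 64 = (o - 4)*(o^2 - 16) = (o - 4)*(o + 4)*(o - 4)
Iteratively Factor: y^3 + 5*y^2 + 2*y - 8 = (y + 4)*(y^2 + y - 2) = (y - 1)*(y + 4)*(y + 2)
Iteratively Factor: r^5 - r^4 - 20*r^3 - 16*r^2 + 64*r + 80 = (r + 2)*(r^4 - 3*r^3 - 14*r^2 + 12*r + 40) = (r - 2)*(r + 2)*(r^3 - r^2 - 16*r - 20) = (r - 5)*(r - 2)*(r + 2)*(r^2 + 4*r + 4) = (r - 5)*(r - 2)*(r + 2)^2*(r + 2)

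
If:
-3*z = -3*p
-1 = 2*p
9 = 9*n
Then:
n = 1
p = -1/2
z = -1/2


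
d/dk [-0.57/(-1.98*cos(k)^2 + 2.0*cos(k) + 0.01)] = (2.2572*cos(k) - 1.14)*sin(k)/(-1.98*cos(k)^2 + 2.0*cos(k) + 0.01)^2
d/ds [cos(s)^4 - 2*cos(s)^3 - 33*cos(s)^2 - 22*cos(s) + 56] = 2*(-2*cos(s)^3 + 3*cos(s)^2 + 33*cos(s) + 11)*sin(s)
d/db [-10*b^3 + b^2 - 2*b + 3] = -30*b^2 + 2*b - 2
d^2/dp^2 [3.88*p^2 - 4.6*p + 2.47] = 7.76000000000000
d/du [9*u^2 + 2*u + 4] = 18*u + 2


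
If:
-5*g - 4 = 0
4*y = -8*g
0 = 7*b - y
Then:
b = 8/35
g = -4/5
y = 8/5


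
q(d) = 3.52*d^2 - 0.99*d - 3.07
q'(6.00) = 41.25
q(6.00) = 117.71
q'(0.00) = -0.99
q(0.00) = -3.07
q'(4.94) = 33.79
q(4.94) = 77.94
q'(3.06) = 20.55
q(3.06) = 26.86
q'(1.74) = 11.26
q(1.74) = 5.86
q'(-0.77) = -6.41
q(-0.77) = -0.22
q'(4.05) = 27.52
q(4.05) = 50.66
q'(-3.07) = -22.60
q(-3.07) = 33.14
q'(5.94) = 40.83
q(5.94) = 115.25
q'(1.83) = 11.89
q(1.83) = 6.91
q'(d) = 7.04*d - 0.99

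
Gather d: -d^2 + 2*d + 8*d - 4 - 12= -d^2 + 10*d - 16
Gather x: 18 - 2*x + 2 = 20 - 2*x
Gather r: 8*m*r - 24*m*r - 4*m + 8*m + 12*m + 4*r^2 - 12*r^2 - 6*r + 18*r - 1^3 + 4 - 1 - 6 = 16*m - 8*r^2 + r*(12 - 16*m) - 4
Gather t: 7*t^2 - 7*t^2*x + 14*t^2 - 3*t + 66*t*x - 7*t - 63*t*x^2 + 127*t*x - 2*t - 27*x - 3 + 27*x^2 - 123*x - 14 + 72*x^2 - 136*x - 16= t^2*(21 - 7*x) + t*(-63*x^2 + 193*x - 12) + 99*x^2 - 286*x - 33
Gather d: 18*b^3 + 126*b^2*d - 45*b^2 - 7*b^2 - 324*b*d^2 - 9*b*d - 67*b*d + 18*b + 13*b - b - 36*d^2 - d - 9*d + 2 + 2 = 18*b^3 - 52*b^2 + 30*b + d^2*(-324*b - 36) + d*(126*b^2 - 76*b - 10) + 4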